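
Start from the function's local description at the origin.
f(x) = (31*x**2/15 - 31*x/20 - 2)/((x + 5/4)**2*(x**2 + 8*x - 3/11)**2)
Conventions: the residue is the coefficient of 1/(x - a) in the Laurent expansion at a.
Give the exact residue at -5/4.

The residue is -1935682496/54040296555.

At the order-2 pole -5/4 set g(x) = (x - (-5/4))^2*f(x) = (31*x**2/15 - 31*x/20 - 2)/(x**2 + 8*x - 3/11)**2.
Order-2 pole: residue = g'(a); g'(-5/4) = -1935682496/54040296555, so the residue is -1935682496/54040296555.


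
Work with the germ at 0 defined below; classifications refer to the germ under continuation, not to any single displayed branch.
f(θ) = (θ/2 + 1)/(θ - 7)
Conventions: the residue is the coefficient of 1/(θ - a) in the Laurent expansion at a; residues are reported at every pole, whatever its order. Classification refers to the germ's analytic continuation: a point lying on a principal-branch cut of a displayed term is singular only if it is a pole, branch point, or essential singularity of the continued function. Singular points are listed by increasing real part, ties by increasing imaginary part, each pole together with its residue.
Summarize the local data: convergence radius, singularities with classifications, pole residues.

Denominator factor (θ - 7): pole of order 1 at 7, modulus 7.
The radius of convergence is the smallest modulus among the singular points: 7.
At the order-1 pole 7 set g(θ) = (θ - (7))*f(θ) = θ/2 + 1.
Simple pole: residue = g(a) at a = 7, which is 9/2.

Radius of convergence at 0: 7.
At 7: a pole of order 1; residue 9/2.


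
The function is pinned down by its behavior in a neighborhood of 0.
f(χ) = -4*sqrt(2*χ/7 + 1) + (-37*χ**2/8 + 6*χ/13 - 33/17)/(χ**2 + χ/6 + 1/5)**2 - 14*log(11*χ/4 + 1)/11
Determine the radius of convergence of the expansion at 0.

The radius of convergence is 4/11.

Denominator factor (χ**2 + χ/6 + 1/5)^2: discriminant -139/180, complex-conjugate roots (-1/12) + ((1/60)*sqrt(695))*i and (-1/12) - ((1/60)*sqrt(695))*i; poles of order 2, moduli (1/5)*sqrt(5) and (1/5)*sqrt(5).
Branch term (-4)*sqrt(1 - χ/(-7/2)): its argument vanishes at χ = -7/2, a square-root branch point, modulus 7/2.
Branch term (-14/11)*log(1 - χ/(-4/11)): its argument vanishes at χ = -4/11, a logarithmic branch point, modulus 4/11.
The radius of convergence is the smallest modulus among the singular points: 4/11.


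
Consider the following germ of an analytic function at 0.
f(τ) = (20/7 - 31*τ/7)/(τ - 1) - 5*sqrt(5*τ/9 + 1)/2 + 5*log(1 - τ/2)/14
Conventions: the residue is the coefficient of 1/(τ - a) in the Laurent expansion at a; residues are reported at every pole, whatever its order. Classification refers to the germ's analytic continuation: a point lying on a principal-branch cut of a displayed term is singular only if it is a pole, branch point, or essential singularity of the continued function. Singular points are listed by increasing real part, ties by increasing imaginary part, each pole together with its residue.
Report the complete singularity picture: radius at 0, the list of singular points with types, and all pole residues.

Denominator factor (τ - 1): pole of order 1 at 1, modulus 1.
Branch term (-5/2)*sqrt(1 - τ/(-9/5)): its argument vanishes at τ = -9/5, a square-root branch point, modulus 9/5.
Branch term (5/14)*log(1 - τ/(2)): its argument vanishes at τ = 2, a logarithmic branch point, modulus 2.
The radius of convergence is the smallest modulus among the singular points: 1.
The branch terms are analytic at 1 and contribute nothing to the residue; only the rational part matters.
At the order-1 pole 1 set g(τ) = (τ - (1))*(rational part) = 20/7 - 31*τ/7.
Simple pole: residue = g(a) at a = 1, which is -11/7.
List the singular points by increasing real part (a conjugate pair: the negative imaginary part first).

Radius of convergence at 0: 1.
At -9/5: an algebraic (square-root) branch point.
At 1: a pole of order 1; residue -11/7.
At 2: a logarithmic branch point.


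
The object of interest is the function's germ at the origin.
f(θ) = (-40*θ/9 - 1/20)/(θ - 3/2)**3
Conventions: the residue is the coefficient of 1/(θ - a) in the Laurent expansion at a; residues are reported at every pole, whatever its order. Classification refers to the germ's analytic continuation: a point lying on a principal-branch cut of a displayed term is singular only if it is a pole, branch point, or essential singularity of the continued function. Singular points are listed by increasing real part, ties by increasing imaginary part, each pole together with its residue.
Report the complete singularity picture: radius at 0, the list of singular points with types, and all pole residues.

Denominator factor (θ - 3/2)^3: pole of order 3 at 3/2, modulus 3/2.
The radius of convergence is the smallest modulus among the singular points: 3/2.
At the order-3 pole 3/2 set g(θ) = (θ - (3/2))^3*f(θ) = -40*θ/9 - 1/20.
Order-3 pole: residue = g''(a)/2; g''(3/2) = 0, so the residue is 0.

Radius of convergence at 0: 3/2.
At 3/2: a pole of order 3; residue 0.


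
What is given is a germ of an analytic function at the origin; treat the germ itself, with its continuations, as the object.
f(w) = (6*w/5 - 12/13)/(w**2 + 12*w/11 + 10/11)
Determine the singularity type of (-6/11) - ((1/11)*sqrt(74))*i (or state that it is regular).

The point is a pole of order 1.

The denominator factor w**2 + 12*w/11 + 10/11 vanishes at (-6/11) - ((1/11)*sqrt(74))*i and appears to the power 1; the numerator there equals (-1128/715) - ((6/55)*sqrt(74))*i, nonzero, and no other factor vanishes.
Hence a pole whose order is the multiplicity, 1.


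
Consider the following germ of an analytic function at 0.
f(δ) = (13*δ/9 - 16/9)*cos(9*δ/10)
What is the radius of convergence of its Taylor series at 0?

The radius of convergence is infinite.

The factor cos(9*δ/10) is entire and contributes no finite singular point.
The polynomial part has no poles.
No finite singular points: the Taylor series at 0 converges everywhere.


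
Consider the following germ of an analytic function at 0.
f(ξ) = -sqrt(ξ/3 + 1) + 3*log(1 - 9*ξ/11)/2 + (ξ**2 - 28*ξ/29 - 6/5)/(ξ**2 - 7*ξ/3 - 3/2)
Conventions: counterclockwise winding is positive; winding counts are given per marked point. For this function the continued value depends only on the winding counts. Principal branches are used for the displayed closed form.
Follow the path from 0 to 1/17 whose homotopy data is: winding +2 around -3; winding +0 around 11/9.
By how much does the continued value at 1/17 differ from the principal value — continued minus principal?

The rational part is single-valued and drops out of the difference; each branch term changes only by its own monodromy.
(-1)*sqrt(1 - ξ/(-3)): winding +2 is even, the square root returns to the same sheet, contribution 0.
(3/2)*log(1 - ξ/(11/9)): winding 0 around 11/9, so this term returns to its principal value, contribution 0.
Summing the contributions at ξ = 1/17 gives 0.

Continued minus principal equals 0.


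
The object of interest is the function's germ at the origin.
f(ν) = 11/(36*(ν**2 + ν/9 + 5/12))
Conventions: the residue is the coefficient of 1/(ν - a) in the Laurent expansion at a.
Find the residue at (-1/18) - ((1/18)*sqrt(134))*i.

The factor ν**2 + ν/9 + 5/12 splits as (ν - a)(ν - a') with a = (-1/18) - ((1/18)*sqrt(134))*i, a' = (-1/18) + ((1/18)*sqrt(134))*i. At the order-1 pole a set g(ν) = (ν - a)*f(ν) = [11/36] / (ν - a').
Simple pole: residue = g(a) at a = (-1/18) - ((1/18)*sqrt(134))*i, which is ((11/536)*sqrt(134))*i.

The residue is ((11/536)*sqrt(134))*i.


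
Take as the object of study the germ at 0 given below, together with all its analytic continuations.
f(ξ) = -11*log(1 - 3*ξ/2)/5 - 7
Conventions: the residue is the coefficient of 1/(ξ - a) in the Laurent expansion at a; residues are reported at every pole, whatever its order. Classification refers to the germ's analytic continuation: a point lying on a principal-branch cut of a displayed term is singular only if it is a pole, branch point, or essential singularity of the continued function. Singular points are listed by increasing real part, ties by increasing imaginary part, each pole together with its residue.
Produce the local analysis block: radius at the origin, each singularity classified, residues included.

Radius of convergence at 0: 2/3.
At 2/3: a logarithmic branch point.

Branch term (-11/5)*log(1 - ξ/(2/3)): its argument vanishes at ξ = 2/3, a logarithmic branch point, modulus 2/3.
The radius of convergence is the smallest modulus among the singular points: 2/3.


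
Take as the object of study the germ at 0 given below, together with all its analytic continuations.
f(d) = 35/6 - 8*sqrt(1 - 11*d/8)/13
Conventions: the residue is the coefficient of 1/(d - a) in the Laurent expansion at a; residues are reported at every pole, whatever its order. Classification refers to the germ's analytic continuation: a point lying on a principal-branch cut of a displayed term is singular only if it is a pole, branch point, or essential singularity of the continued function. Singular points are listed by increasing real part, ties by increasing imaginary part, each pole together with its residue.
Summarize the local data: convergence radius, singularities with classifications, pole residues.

Branch term (-8/13)*sqrt(1 - d/(8/11)): its argument vanishes at d = 8/11, a square-root branch point, modulus 8/11.
The radius of convergence is the smallest modulus among the singular points: 8/11.

Radius of convergence at 0: 8/11.
At 8/11: an algebraic (square-root) branch point.


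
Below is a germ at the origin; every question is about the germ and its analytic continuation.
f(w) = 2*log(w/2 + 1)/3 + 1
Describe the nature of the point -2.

The point is a logarithmic branch point.

The term (2/3)*log(1 - w/(-2)) has argument 1 - -2/(-2) = 0 at -2: a logarithmic (infinitely-sheeted) branch point; the remaining terms are analytic or single-valued there.


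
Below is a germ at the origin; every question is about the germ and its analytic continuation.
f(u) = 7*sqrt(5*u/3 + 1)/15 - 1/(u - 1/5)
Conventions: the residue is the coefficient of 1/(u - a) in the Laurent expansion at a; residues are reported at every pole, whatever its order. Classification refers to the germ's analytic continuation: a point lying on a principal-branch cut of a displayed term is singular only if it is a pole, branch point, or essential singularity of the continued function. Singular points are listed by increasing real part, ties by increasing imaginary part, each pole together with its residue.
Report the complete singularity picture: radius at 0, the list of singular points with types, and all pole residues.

Radius of convergence at 0: 1/5.
At -3/5: an algebraic (square-root) branch point.
At 1/5: a pole of order 1; residue -1.

Denominator factor (u - 1/5): pole of order 1 at 1/5, modulus 1/5.
Branch term (7/15)*sqrt(1 - u/(-3/5)): its argument vanishes at u = -3/5, a square-root branch point, modulus 3/5.
The radius of convergence is the smallest modulus among the singular points: 1/5.
The branch term is analytic at 1/5 and contributes nothing to the residue; only the rational part matters.
At the order-1 pole 1/5 set g(u) = (u - (1/5))*(rational part) = -1.
Simple pole: residue = g(a) at a = 1/5, which is -1.
List the singular points by increasing real part (a conjugate pair: the negative imaginary part first).


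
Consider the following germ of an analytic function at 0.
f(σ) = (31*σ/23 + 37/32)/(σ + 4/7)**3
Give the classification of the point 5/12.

Denominator factors: σ + 4/7 = 83/84 at σ = 5/12 — none vanishes.
So the germ continues analytically to 5/12.

The point is a regular point.


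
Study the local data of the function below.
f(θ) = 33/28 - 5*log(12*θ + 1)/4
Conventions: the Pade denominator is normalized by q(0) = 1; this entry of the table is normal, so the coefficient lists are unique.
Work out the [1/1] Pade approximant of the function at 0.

Taylor coefficients needed (expand at 0): a_0 = 33/28, a_1 = -15, a_2 = 90.
Write the denominator as Q(θ) = 1 + q1*θ. Requiring Q*f - P = O(θ^3) with deg P <= 1 kills the coefficients of θ^2..θ^2 in Q*f:
  θ^2: a_2 + q1*a_1 = 0, i.e. 90 + (-15)*q1 = 0.
Solving this linear system: q1 = 6.
The numerator is Q*f truncated at degree 1: P0 = a_0 = 33/28; P1 = a_1 + q1*a_0 = -111/14.

The Pade approximant has numerator coefficients [33/28, -111/14]; denominator coefficients [1, 6].


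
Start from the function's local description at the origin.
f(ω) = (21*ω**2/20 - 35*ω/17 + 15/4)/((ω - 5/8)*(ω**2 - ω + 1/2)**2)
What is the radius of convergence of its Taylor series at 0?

Denominator factor (ω**2 - ω + 1/2)^2: discriminant -1, complex-conjugate roots (1/2) + (1/2)*i and (1/2) - (1/2)*i; poles of order 2, moduli (1/2)*sqrt(2) and (1/2)*sqrt(2).
Denominator factor (ω - 5/8): pole of order 1 at 5/8, modulus 5/8.
The radius of convergence is the smallest modulus among the singular points: 5/8.

The radius of convergence is 5/8.


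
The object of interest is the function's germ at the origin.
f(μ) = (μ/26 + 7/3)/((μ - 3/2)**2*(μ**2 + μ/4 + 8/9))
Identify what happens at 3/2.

The point is a pole of order 2.

The denominator factor μ - 3/2 vanishes at 3/2 and appears to the power 2; the numerator there equals 373/156, nonzero, and no other factor vanishes.
Hence a pole whose order is the multiplicity, 2.


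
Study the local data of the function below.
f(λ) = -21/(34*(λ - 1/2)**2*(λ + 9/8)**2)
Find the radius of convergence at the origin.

The radius of convergence is 1/2.

Denominator factor (λ - 1/2)^2: pole of order 2 at 1/2, modulus 1/2.
Denominator factor (λ + 9/8)^2: pole of order 2 at -9/8, modulus 9/8.
The radius of convergence is the smallest modulus among the singular points: 1/2.


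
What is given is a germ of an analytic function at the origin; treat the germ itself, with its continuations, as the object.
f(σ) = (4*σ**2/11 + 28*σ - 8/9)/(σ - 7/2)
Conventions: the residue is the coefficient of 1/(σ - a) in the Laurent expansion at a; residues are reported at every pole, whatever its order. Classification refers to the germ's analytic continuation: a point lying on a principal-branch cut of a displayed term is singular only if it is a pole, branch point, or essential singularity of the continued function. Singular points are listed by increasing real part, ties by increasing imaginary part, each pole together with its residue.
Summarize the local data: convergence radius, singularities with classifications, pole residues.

Radius of convergence at 0: 7/2.
At 7/2: a pole of order 1; residue 10055/99.

Denominator factor (σ - 7/2): pole of order 1 at 7/2, modulus 7/2.
The radius of convergence is the smallest modulus among the singular points: 7/2.
At the order-1 pole 7/2 set g(σ) = (σ - (7/2))*f(σ) = 4*σ**2/11 + 28*σ - 8/9.
Simple pole: residue = g(a) at a = 7/2, which is 10055/99.


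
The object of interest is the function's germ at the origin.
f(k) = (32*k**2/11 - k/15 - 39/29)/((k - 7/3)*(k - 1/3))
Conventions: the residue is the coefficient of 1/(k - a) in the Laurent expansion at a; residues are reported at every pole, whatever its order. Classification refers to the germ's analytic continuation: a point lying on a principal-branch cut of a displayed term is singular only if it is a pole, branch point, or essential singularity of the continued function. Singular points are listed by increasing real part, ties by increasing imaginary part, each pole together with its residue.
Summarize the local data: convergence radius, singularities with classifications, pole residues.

Radius of convergence at 0: 1/3.
At 1/3: a pole of order 1; residue 7492/14355.
At 7/3: a pole of order 1; residue 102911/14355.

Denominator factor (k - 1/3): pole of order 1 at 1/3, modulus 1/3.
Denominator factor (k - 7/3): pole of order 1 at 7/3, modulus 7/3.
The radius of convergence is the smallest modulus among the singular points: 1/3.
At the order-1 pole 1/3 set g(k) = (k - (1/3))*f(k) = (32*k**2/11 - k/15 - 39/29)/(k - 7/3).
Simple pole: residue = g(a) at a = 1/3, which is 7492/14355.
At the order-1 pole 7/3 set g(k) = (k - (7/3))*f(k) = (32*k**2/11 - k/15 - 39/29)/(k - 1/3).
Simple pole: residue = g(a) at a = 7/3, which is 102911/14355.
List the singular points by increasing real part (a conjugate pair: the negative imaginary part first).


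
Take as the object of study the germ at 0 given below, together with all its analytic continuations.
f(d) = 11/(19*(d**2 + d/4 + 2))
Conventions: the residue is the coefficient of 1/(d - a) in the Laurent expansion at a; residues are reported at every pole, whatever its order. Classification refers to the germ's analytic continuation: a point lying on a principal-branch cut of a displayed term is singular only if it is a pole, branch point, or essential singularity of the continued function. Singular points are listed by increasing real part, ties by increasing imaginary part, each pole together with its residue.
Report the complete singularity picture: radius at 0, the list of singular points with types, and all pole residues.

Radius of convergence at 0: sqrt(2).
At (-1/8) - ((1/8)*sqrt(127))*i: a pole of order 1; residue ((44/2413)*sqrt(127))*i.
At (-1/8) + ((1/8)*sqrt(127))*i: a pole of order 1; residue -((44/2413)*sqrt(127))*i.

Denominator factor (d**2 + d/4 + 2): discriminant -127/16, complex-conjugate roots (-1/8) + ((1/8)*sqrt(127))*i and (-1/8) - ((1/8)*sqrt(127))*i; poles of order 1, moduli sqrt(2) and sqrt(2).
The radius of convergence is the smallest modulus among the singular points: sqrt(2).
The factor d**2 + d/4 + 2 splits as (d - a)(d - a') with a = (-1/8) - ((1/8)*sqrt(127))*i, a' = (-1/8) + ((1/8)*sqrt(127))*i. At the order-1 pole a set g(d) = (d - a)*f(d) = [11/19] / (d - a').
Simple pole: residue = g(a) at a = (-1/8) - ((1/8)*sqrt(127))*i, which is ((44/2413)*sqrt(127))*i.
The factor d**2 + d/4 + 2 splits as (d - a)(d - a') with a = (-1/8) + ((1/8)*sqrt(127))*i, a' = (-1/8) - ((1/8)*sqrt(127))*i. At the order-1 pole a set g(d) = (d - a)*f(d) = [11/19] / (d - a').
Simple pole: residue = g(a) at a = (-1/8) + ((1/8)*sqrt(127))*i, which is -((44/2413)*sqrt(127))*i.
List the singular points by increasing real part (a conjugate pair: the negative imaginary part first).


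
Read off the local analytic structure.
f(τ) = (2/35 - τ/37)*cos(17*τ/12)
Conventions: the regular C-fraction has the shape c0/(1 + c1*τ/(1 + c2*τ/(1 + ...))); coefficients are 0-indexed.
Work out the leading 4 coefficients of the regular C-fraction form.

The regular C-fraction coefficients are [2/35, 35/74, -483841/186480, 10693/5040].

Taylor coefficients (expand at 0): a_0 = 2/35, a_1 = -1/37, a_2 = -289/5040, a_3 = 289/10656.
c0 = a_0 = 2/35. Peel one level at a time: if S = 1 + c*τ/S' with S'(0) = 1, then c is the τ-coefficient of S and S' = c*τ/(S - 1).
S_1 = c0/f = 1 + (35/74)*τ + (483841/394272)*τ^2 + ...; c1 = 35/74.
S_2 = c1*τ/(S_1 - 1) = 1 + (-483841/186480)*τ + (139830049/25401600)*τ^2 + ...; c2 = -483841/186480.
S_3 = c2*τ/(S_2 - 1) = 1 + (10693/5040)*τ + ...; c3 = 10693/5040.


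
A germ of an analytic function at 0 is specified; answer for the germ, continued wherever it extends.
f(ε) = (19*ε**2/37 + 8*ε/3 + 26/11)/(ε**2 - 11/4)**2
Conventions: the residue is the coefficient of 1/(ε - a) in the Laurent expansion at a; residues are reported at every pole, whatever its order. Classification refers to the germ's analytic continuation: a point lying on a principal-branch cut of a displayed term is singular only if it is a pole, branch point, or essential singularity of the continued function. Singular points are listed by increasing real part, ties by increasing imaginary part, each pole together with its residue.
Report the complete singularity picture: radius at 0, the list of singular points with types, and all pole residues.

Radius of convergence at 0: (1/2)*sqrt(11).
At -(1/2)*sqrt(11): a pole of order 2; residue (1549/98494)*sqrt(11).
At (1/2)*sqrt(11): a pole of order 2; residue -(1549/98494)*sqrt(11).

Denominator factor (ε**2 - 11/4)^2: discriminant 11, real irrational roots (1/2)*sqrt(11) and -(1/2)*sqrt(11); poles of order 2, moduli (1/2)*sqrt(11) and (1/2)*sqrt(11).
The radius of convergence is the smallest modulus among the singular points: (1/2)*sqrt(11).
The factor ε**2 - 11/4 splits as (ε - a)(ε - a') with a = -(1/2)*sqrt(11), a' = (1/2)*sqrt(11). At the order-2 pole a set g(ε) = (ε - a)^2*f(ε) = [19*ε**2/37 + 8*ε/3 + 26/11] / (ε - a')^2.
Order-2 pole: residue = g'(a); g'(-(1/2)*sqrt(11)) = (1549/98494)*sqrt(11), so the residue is (1549/98494)*sqrt(11).
The factor ε**2 - 11/4 splits as (ε - a)(ε - a') with a = (1/2)*sqrt(11), a' = -(1/2)*sqrt(11). At the order-2 pole a set g(ε) = (ε - a)^2*f(ε) = [19*ε**2/37 + 8*ε/3 + 26/11] / (ε - a')^2.
Order-2 pole: residue = g'(a); g'((1/2)*sqrt(11)) = -(1549/98494)*sqrt(11), so the residue is -(1549/98494)*sqrt(11).
List the singular points by increasing real part (a conjugate pair: the negative imaginary part first).


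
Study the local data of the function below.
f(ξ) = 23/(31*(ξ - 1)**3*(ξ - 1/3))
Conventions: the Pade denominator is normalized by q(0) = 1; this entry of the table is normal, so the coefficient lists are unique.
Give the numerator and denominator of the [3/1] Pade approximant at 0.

Taylor coefficients needed (expand at 0): a_0 = 69/31, a_1 = 414/31, a_2 = 1656/31, a_3 = 5658/31, a_4 = 18009/31.
Write the denominator as Q(ξ) = 1 + q1*ξ. Requiring Q*f - P = O(ξ^5) with deg P <= 3 kills the coefficients of ξ^4..ξ^4 in Q*f:
  ξ^4: a_4 + q1*a_3 = 0, i.e. 18009/31 + (5658/31)*q1 = 0.
Solving this linear system: q1 = -261/82.
The numerator is Q*f truncated at degree 3: P0 = a_0 = 69/31; P1 = a_1 + q1*a_0 = 15939/2542; P2 = a_2 + q1*a_1 = 13869/1271; P3 = a_3 + q1*a_2 = 15870/1271.

The Pade approximant has numerator coefficients [69/31, 15939/2542, 13869/1271, 15870/1271]; denominator coefficients [1, -261/82].


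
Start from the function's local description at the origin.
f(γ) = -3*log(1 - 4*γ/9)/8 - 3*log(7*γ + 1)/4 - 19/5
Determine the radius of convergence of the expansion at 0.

Branch term (-3/8)*log(1 - γ/(9/4)): its argument vanishes at γ = 9/4, a logarithmic branch point, modulus 9/4.
Branch term (-3/4)*log(1 - γ/(-1/7)): its argument vanishes at γ = -1/7, a logarithmic branch point, modulus 1/7.
The radius of convergence is the smallest modulus among the singular points: 1/7.

The radius of convergence is 1/7.


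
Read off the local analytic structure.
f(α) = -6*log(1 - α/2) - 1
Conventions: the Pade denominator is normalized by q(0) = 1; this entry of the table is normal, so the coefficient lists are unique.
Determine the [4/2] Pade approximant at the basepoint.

The Pade approximant has numerator coefficients [-1, 11/3, -27/20, 1/20, 1/480]; denominator coefficients [1, -2/3, 1/10].

Taylor coefficients needed (expand at 0): a_0 = -1, a_1 = 3, a_2 = 3/4, a_3 = 1/4, a_4 = 3/32, a_5 = 3/80, a_6 = 1/64.
Write the denominator as Q(α) = 1 + q1*α + q2*α^2. Requiring Q*f - P = O(α^7) with deg P <= 4 kills the coefficients of α^5..α^6 in Q*f:
  α^5: a_5 + q1*a_4 + q2*a_3 = 0, i.e. 3/80 + (3/32)*q1 + (1/4)*q2 = 0.
  α^6: a_6 + q1*a_5 + q2*a_4 = 0, i.e. 1/64 + (3/80)*q1 + (3/32)*q2 = 0.
Solving this linear system: q1 = -2/3, q2 = 1/10.
The numerator is Q*f truncated at degree 4: P0 = a_0 = -1; P1 = a_1 + q1*a_0 = 11/3; P2 = a_2 + q1*a_1 + q2*a_0 = -27/20; P3 = a_3 + q1*a_2 + q2*a_1 = 1/20; P4 = a_4 + q1*a_3 + q2*a_2 = 1/480.


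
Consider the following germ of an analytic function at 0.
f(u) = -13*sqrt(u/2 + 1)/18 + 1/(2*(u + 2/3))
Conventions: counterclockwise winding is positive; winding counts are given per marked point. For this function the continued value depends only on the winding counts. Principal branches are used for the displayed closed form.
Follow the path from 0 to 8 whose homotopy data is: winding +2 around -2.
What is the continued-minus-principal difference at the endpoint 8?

Continued minus principal equals 0.

The rational part is single-valued and drops out of the difference; each branch term changes only by its own monodromy.
(-13/18)*sqrt(1 - u/(-2)): winding +2 is even, the square root returns to the same sheet, contribution 0.
Summing the contributions at u = 8 gives 0.


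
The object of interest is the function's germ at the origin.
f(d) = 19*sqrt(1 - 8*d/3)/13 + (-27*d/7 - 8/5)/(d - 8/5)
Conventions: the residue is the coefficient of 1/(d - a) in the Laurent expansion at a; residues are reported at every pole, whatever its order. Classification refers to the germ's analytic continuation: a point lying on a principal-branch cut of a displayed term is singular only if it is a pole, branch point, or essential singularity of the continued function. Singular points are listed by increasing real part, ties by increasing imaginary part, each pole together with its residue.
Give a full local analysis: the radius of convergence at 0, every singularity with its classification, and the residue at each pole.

Denominator factor (d - 8/5): pole of order 1 at 8/5, modulus 8/5.
Branch term (19/13)*sqrt(1 - d/(3/8)): its argument vanishes at d = 3/8, a square-root branch point, modulus 3/8.
The radius of convergence is the smallest modulus among the singular points: 3/8.
The branch term is analytic at 8/5 and contributes nothing to the residue; only the rational part matters.
At the order-1 pole 8/5 set g(d) = (d - (8/5))*(rational part) = -27*d/7 - 8/5.
Simple pole: residue = g(a) at a = 8/5, which is -272/35.
List the singular points by increasing real part (a conjugate pair: the negative imaginary part first).

Radius of convergence at 0: 3/8.
At 3/8: an algebraic (square-root) branch point.
At 8/5: a pole of order 1; residue -272/35.


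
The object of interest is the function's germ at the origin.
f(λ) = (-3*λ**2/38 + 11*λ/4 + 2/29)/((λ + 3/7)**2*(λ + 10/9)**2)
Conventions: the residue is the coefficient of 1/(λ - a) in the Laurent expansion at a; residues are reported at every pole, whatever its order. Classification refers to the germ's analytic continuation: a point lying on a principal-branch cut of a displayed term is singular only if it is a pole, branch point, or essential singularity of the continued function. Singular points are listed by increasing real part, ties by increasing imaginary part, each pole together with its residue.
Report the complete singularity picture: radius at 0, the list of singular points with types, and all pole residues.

Radius of convergence at 0: 3/7.
At -10/9: a pole of order 2; residue -2298864645/175233428.
At -3/7: a pole of order 2; residue 2298864645/175233428.

Denominator factor (λ + 3/7)^2: pole of order 2 at -3/7, modulus 3/7.
Denominator factor (λ + 10/9)^2: pole of order 2 at -10/9, modulus 10/9.
The radius of convergence is the smallest modulus among the singular points: 3/7.
At the order-2 pole -10/9 set g(λ) = (λ - (-10/9))^2*f(λ) = (-3*λ**2/38 + 11*λ/4 + 2/29)/(λ + 3/7)**2.
Order-2 pole: residue = g'(a); g'(-10/9) = -2298864645/175233428, so the residue is -2298864645/175233428.
At the order-2 pole -3/7 set g(λ) = (λ - (-3/7))^2*f(λ) = (-3*λ**2/38 + 11*λ/4 + 2/29)/(λ + 10/9)**2.
Order-2 pole: residue = g'(a); g'(-3/7) = 2298864645/175233428, so the residue is 2298864645/175233428.
List the singular points by increasing real part (a conjugate pair: the negative imaginary part first).


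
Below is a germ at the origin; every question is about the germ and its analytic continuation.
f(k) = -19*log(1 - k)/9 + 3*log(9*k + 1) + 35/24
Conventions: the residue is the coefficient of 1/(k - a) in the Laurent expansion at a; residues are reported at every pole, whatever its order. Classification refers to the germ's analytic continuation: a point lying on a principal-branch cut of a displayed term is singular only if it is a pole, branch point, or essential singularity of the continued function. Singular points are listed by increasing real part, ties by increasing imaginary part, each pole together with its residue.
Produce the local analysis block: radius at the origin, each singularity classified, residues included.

Radius of convergence at 0: 1/9.
At -1/9: a logarithmic branch point.
At 1: a logarithmic branch point.

Branch term (-19/9)*log(1 - k/(1)): its argument vanishes at k = 1, a logarithmic branch point, modulus 1.
Branch term (3)*log(1 - k/(-1/9)): its argument vanishes at k = -1/9, a logarithmic branch point, modulus 1/9.
The radius of convergence is the smallest modulus among the singular points: 1/9.
List the singular points by increasing real part (a conjugate pair: the negative imaginary part first).


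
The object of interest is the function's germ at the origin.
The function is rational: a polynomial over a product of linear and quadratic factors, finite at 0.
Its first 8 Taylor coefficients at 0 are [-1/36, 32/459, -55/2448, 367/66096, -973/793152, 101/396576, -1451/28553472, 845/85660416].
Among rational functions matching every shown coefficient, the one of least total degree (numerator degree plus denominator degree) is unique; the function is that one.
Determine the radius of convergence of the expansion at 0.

No rational of total degree below 3 reproduces all 8 coefficients; solving the [1/2] Pade equations on them gives f(v) = (37*v/17 - 1)/(v + 6)**2, whose expansion matches every shown term.
Denominator factor (v + 6)^2: pole of order 2 at -6, modulus 6.
The radius of convergence is the smallest modulus among the singular points: 6.

The radius of convergence is 6.


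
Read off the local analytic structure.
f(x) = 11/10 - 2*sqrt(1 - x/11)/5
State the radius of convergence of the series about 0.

The radius of convergence is 11.

Branch term (-2/5)*sqrt(1 - x/(11)): its argument vanishes at x = 11, a square-root branch point, modulus 11.
The radius of convergence is the smallest modulus among the singular points: 11.


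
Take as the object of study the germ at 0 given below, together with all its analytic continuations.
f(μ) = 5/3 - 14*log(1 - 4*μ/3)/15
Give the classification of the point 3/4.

The term (-14/15)*log(1 - μ/(3/4)) has argument 1 - 3/4/(3/4) = 0 at 3/4: a logarithmic (infinitely-sheeted) branch point; the remaining terms are analytic or single-valued there.

The point is a logarithmic branch point.


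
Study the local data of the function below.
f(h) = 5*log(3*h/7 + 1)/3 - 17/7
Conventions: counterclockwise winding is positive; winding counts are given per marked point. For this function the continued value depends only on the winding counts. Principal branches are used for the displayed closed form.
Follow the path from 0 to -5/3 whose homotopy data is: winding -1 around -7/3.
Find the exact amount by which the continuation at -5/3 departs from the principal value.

Continued minus principal equals -(10/3)*pi*i.

The rational part is single-valued and drops out of the difference; each branch term changes only by its own monodromy.
(5/3)*log(1 - h/(-7/3)): each positive loop around -7/3 adds 2*pi*i to the log, so winding -1 contributes (5/3)*(-1)*2*pi*i = -(10/3)*pi*i.
Summing the contributions at h = -5/3 gives -(10/3)*pi*i.


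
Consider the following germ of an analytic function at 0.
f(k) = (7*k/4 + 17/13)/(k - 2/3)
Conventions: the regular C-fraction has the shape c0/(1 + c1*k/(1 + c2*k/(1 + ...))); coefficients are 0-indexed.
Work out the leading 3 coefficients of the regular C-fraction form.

Taylor coefficients (expand at 0): a_0 = -51/26, a_1 = -579/104, a_2 = -1737/208.
c0 = a_0 = -51/26. Peel one level at a time: if S = 1 + c*k/S' with S'(0) = 1, then c is the k-coefficient of S and S' = c*k/(S - 1).
S_1 = c0/f = 1 + (-193/68)*k + (17563/4624)*k^2 + ...; c1 = -193/68.
S_2 = c1*k/(S_1 - 1) = 1 + (91/68)*k + ...; c2 = 91/68.

The regular C-fraction coefficients are [-51/26, -193/68, 91/68].


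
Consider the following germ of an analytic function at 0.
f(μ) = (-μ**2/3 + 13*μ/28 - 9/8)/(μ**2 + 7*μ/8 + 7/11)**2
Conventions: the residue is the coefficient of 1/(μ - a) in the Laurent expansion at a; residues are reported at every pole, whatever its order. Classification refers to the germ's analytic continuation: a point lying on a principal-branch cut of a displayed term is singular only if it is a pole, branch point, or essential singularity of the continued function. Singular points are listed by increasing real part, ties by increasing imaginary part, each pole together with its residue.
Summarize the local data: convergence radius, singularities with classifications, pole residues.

Radius of convergence at 0: (1/11)*sqrt(77).
At (-7/16) - ((1/176)*sqrt(13783))*i: a pole of order 2; residue -((52048/4710027)*sqrt(13783))*i.
At (-7/16) + ((1/176)*sqrt(13783))*i: a pole of order 2; residue ((52048/4710027)*sqrt(13783))*i.


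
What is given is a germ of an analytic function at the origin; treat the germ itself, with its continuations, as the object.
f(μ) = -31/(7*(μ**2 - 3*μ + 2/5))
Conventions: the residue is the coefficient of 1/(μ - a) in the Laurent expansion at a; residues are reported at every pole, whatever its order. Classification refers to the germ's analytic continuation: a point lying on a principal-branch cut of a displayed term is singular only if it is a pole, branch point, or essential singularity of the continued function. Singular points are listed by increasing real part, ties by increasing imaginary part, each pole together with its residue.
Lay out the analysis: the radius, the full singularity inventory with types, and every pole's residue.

Denominator factor (μ**2 - 3*μ + 2/5): discriminant 37/5, real irrational roots 3/2 + (1/10)*sqrt(185) and 3/2 - (1/10)*sqrt(185); poles of order 1, moduli 3/2 + (1/10)*sqrt(185) and 3/2 - (1/10)*sqrt(185).
The radius of convergence is the smallest modulus among the singular points: 3/2 - (1/10)*sqrt(185).
The factor μ**2 - 3*μ + 2/5 splits as (μ - a)(μ - a') with a = 3/2 - (1/10)*sqrt(185), a' = 3/2 + (1/10)*sqrt(185). At the order-1 pole a set g(μ) = (μ - a)*f(μ) = [-31/7] / (μ - a').
Simple pole: residue = g(a) at a = 3/2 - (1/10)*sqrt(185), which is (31/259)*sqrt(185).
The factor μ**2 - 3*μ + 2/5 splits as (μ - a)(μ - a') with a = 3/2 + (1/10)*sqrt(185), a' = 3/2 - (1/10)*sqrt(185). At the order-1 pole a set g(μ) = (μ - a)*f(μ) = [-31/7] / (μ - a').
Simple pole: residue = g(a) at a = 3/2 + (1/10)*sqrt(185), which is -(31/259)*sqrt(185).
List the singular points by increasing real part (a conjugate pair: the negative imaginary part first).

Radius of convergence at 0: 3/2 - (1/10)*sqrt(185).
At 3/2 - (1/10)*sqrt(185): a pole of order 1; residue (31/259)*sqrt(185).
At 3/2 + (1/10)*sqrt(185): a pole of order 1; residue -(31/259)*sqrt(185).


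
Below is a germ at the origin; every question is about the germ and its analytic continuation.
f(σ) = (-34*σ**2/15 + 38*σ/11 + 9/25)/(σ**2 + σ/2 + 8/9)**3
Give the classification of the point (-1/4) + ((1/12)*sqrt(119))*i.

The point is a pole of order 3.

The denominator factor σ**2 + σ/2 + 8/9 vanishes at (-1/4) + ((1/12)*sqrt(119))*i and appears to the power 3; the numerator there equals (36467/29700) + ((757/1980)*sqrt(119))*i, nonzero, and no other factor vanishes.
Hence a pole whose order is the multiplicity, 3.


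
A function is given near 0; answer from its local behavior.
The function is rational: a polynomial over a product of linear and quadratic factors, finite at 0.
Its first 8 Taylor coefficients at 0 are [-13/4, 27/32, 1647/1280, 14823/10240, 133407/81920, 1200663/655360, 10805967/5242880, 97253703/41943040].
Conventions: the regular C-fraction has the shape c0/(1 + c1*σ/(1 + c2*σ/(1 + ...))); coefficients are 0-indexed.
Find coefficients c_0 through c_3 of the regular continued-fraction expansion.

Taylor coefficients (read off): a_0 = -13/4, a_1 = 27/32, a_2 = 1647/1280, a_3 = 14823/10240.
c0 = a_0 = -13/4. Peel one level at a time: if S = 1 + c*σ/S' with S'(0) = 1, then c is the σ-coefficient of S and S' = c*σ/(S - 1).
S_1 = c0/f = 1 + (27/104)*σ + (783/1690)*σ^2 + ...; c1 = 27/104.
S_2 = c1*σ/(S_1 - 1) = 1 + (-116/65)*σ + (61/100)*σ^2 + ...; c2 = -116/65.
S_3 = c2*σ/(S_2 - 1) = 1 + (793/2320)*σ + ...; c3 = 793/2320.

The regular C-fraction coefficients are [-13/4, 27/104, -116/65, 793/2320].


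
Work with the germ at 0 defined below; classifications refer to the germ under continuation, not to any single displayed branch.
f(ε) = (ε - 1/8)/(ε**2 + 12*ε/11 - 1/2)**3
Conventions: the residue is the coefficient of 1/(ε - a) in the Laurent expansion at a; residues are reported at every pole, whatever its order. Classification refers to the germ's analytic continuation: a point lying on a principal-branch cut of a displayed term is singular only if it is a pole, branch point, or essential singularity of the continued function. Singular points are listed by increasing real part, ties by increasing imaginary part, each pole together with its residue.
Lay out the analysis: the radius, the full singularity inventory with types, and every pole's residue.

Denominator factor (ε**2 + 12*ε/11 - 1/2)^3: discriminant 386/121, real irrational roots -6/11 + (1/22)*sqrt(386) and -6/11 - (1/22)*sqrt(386); poles of order 3, moduli -6/11 + (1/22)*sqrt(386) and 6/11 + (1/22)*sqrt(386).
The radius of convergence is the smallest modulus among the singular points: -6/11 + (1/22)*sqrt(386).
The factor ε**2 + 12*ε/11 - 1/2 splits as (ε - a)(ε - a') with a = -6/11 - (1/22)*sqrt(386), a' = -6/11 + (1/22)*sqrt(386). At the order-3 pole a set g(ε) = (ε - a)^3*f(ε) = [ε - 1/8] / (ε - a')^3.
Order-3 pole: residue = g''(a)/2; g''(-6/11 - (1/22)*sqrt(386)) = (2591457/115024912)*sqrt(386), so the residue is (2591457/230049824)*sqrt(386).
The factor ε**2 + 12*ε/11 - 1/2 splits as (ε - a)(ε - a') with a = -6/11 + (1/22)*sqrt(386), a' = -6/11 - (1/22)*sqrt(386). At the order-3 pole a set g(ε) = (ε - a)^3*f(ε) = [ε - 1/8] / (ε - a')^3.
Order-3 pole: residue = g''(a)/2; g''(-6/11 + (1/22)*sqrt(386)) = -(2591457/115024912)*sqrt(386), so the residue is -(2591457/230049824)*sqrt(386).
List the singular points by increasing real part (a conjugate pair: the negative imaginary part first).

Radius of convergence at 0: -6/11 + (1/22)*sqrt(386).
At -6/11 - (1/22)*sqrt(386): a pole of order 3; residue (2591457/230049824)*sqrt(386).
At -6/11 + (1/22)*sqrt(386): a pole of order 3; residue -(2591457/230049824)*sqrt(386).


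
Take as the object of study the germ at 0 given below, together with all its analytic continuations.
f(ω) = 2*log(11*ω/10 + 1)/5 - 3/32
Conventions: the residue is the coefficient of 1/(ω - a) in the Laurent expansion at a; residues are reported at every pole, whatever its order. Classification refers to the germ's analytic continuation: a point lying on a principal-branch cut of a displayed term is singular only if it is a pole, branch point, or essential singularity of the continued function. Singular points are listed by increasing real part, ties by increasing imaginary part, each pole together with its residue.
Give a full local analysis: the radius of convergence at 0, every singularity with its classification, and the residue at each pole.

Branch term (2/5)*log(1 - ω/(-10/11)): its argument vanishes at ω = -10/11, a logarithmic branch point, modulus 10/11.
The radius of convergence is the smallest modulus among the singular points: 10/11.

Radius of convergence at 0: 10/11.
At -10/11: a logarithmic branch point.


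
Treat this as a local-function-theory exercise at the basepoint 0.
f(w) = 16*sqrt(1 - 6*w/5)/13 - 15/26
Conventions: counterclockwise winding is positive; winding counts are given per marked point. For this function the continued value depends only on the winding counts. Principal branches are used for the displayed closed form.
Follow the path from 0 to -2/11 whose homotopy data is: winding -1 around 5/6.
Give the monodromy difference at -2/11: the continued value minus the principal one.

The rational part is single-valued and drops out of the difference; each branch term changes only by its own monodromy.
(16/13)*sqrt(1 - w/(5/6)): winding -1 is odd, the square root flips sign, contributing -2*(16/13)*sqrt(1 - (-2/11)/(5/6)) = -2*(16/13)*sqrt(67/55) = -(32/715)*sqrt(3685).
Summing the contributions at w = -2/11 gives -(32/715)*sqrt(3685).

Continued minus principal equals -(32/715)*sqrt(3685).
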